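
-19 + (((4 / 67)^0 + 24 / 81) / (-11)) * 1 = -5678 / 297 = -19.12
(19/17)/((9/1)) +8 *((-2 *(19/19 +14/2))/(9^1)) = -719/51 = -14.10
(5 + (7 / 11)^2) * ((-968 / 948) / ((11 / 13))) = -5668 / 869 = -6.52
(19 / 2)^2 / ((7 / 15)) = 5415 / 28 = 193.39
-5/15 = -1/3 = -0.33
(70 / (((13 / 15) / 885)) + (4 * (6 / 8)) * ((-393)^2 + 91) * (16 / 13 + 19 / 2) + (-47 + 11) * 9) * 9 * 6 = 272492424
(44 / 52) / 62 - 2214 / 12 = -74348 / 403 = -184.49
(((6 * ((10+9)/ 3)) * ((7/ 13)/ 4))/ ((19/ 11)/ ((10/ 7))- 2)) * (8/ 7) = -8360/ 1131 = -7.39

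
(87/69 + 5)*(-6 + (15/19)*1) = -14256/437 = -32.62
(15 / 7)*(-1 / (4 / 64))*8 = -1920 / 7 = -274.29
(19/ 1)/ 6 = 19/ 6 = 3.17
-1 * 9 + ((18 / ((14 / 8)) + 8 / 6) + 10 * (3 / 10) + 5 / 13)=1639 / 273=6.00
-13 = -13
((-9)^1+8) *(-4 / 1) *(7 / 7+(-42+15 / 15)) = -160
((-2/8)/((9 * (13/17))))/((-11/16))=68/1287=0.05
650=650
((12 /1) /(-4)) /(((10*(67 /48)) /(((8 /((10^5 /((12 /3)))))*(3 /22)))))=-108 /11515625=-0.00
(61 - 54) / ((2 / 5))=17.50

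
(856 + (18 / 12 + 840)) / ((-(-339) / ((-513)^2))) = 297819585 / 226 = 1317785.77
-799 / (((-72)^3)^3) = 799 / 51998697814228992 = 0.00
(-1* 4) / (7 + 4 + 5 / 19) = -38 / 107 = -0.36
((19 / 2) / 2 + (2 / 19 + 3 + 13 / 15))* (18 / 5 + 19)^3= 14346724871 / 142500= 100678.77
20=20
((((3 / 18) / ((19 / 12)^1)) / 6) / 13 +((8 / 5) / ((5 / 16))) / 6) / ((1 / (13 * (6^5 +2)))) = 123149074 / 1425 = 86420.40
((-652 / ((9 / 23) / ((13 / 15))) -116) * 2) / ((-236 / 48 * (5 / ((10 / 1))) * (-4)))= -842432 / 2655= -317.30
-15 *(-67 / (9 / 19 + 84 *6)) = 1273 / 639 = 1.99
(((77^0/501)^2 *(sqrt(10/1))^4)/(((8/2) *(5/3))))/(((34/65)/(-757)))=-246025/2844678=-0.09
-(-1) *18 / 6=3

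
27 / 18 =3 / 2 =1.50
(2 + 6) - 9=-1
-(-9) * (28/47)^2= 7056/2209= 3.19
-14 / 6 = -7 / 3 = -2.33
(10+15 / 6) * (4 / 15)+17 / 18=77 / 18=4.28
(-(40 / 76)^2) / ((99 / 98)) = -9800 / 35739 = -0.27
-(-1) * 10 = 10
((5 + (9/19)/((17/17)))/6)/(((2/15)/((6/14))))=390/133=2.93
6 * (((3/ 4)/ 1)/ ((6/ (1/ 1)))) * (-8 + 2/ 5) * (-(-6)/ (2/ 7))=-1197/ 10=-119.70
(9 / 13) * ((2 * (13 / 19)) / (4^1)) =9 / 38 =0.24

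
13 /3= 4.33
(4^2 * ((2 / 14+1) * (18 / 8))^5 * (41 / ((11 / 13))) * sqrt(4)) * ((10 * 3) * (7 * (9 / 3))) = 2900562462720 / 26411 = 109824030.24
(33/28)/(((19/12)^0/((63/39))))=99/52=1.90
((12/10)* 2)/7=12/35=0.34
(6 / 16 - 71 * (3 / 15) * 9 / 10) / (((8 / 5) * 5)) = -1.55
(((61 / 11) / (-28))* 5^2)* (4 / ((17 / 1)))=-1525 / 1309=-1.17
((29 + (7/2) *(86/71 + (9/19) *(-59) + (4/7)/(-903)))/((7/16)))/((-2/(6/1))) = 1258659016/2842343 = 442.82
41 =41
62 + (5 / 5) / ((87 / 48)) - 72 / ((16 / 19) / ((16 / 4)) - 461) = 15921242 / 253895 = 62.71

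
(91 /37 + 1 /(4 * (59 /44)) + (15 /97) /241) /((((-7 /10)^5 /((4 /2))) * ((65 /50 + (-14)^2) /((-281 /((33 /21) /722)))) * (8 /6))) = 3736486010721000000 /241747369901443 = 15456.16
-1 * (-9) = 9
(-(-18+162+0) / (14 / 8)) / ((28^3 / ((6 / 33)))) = -18 / 26411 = -0.00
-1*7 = -7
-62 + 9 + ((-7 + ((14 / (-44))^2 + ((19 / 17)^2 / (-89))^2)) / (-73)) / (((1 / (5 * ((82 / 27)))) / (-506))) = -11175256584214738 / 14343495722721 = -779.12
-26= -26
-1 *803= -803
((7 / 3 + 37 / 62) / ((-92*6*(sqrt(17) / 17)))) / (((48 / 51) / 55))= -509575*sqrt(17) / 1642752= -1.28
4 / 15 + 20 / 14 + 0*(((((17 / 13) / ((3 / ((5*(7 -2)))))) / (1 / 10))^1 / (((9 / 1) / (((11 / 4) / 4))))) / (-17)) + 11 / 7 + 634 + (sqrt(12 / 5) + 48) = 686.82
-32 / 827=-0.04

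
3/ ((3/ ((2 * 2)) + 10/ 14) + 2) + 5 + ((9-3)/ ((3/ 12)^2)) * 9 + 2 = 84571/ 97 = 871.87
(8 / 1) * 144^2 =165888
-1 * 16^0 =-1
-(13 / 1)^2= -169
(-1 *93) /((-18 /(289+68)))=3689 /2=1844.50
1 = 1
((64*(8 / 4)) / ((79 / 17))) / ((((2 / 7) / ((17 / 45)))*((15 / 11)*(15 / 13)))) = 18514496 / 799875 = 23.15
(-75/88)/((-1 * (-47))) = -75/4136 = -0.02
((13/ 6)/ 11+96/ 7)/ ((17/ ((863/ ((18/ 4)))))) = 5546501/ 35343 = 156.93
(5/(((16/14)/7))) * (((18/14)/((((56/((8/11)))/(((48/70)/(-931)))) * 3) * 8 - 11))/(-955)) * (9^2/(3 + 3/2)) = 7/23665664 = 0.00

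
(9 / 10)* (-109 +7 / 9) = -487 / 5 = -97.40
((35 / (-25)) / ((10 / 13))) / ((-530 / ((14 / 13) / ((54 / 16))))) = 0.00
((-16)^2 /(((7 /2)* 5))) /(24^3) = 1 /945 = 0.00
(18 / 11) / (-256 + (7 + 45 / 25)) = -15 / 2266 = -0.01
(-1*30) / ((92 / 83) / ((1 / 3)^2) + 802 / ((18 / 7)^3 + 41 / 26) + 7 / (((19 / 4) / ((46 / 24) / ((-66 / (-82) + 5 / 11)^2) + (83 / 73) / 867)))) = -160066695947481532800 / 293048361812935810813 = -0.55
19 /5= 3.80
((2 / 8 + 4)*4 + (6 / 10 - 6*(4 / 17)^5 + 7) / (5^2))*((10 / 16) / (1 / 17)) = 3071119971 / 16704200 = 183.85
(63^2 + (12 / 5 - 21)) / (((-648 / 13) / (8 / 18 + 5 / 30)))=-117689 / 2430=-48.43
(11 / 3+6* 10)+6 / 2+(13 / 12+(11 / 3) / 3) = 2483 / 36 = 68.97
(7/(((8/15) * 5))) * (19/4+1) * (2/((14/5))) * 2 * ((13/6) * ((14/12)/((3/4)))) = 10465/144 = 72.67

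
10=10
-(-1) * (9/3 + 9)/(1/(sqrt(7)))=12 * sqrt(7)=31.75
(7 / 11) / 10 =7 / 110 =0.06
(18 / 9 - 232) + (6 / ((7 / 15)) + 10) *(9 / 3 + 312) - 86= 6884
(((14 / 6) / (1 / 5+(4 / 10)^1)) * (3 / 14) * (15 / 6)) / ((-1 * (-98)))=25 / 1176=0.02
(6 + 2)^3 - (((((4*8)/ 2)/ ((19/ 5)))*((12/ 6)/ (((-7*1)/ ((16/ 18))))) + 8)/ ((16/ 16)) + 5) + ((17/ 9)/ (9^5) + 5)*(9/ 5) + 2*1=20068461011/ 39267585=511.07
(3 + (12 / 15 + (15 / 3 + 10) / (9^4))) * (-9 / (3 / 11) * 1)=-457358 / 3645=-125.48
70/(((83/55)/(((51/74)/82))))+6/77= 9070407/19390294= 0.47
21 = 21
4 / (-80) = -1 / 20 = -0.05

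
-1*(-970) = 970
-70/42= -5/3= -1.67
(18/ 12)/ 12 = 1/ 8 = 0.12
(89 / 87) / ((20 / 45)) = 267 / 116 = 2.30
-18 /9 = -2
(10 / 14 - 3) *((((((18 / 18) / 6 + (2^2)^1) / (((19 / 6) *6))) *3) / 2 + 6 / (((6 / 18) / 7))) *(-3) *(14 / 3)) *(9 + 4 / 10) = 3609976 / 95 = 37999.75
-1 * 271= -271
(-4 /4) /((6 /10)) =-5 /3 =-1.67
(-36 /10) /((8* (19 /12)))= -27 /95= -0.28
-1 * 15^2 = -225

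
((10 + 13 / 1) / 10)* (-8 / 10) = -46 / 25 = -1.84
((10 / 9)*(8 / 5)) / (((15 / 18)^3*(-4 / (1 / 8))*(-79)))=12 / 9875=0.00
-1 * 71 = -71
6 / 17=0.35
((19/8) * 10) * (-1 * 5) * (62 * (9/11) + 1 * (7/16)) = -4277375/704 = -6075.82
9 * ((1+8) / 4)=81 / 4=20.25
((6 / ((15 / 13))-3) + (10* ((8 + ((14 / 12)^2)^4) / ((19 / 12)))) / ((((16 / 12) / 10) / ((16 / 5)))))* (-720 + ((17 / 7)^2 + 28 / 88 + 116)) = -44248266726137 / 42661080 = -1037204.56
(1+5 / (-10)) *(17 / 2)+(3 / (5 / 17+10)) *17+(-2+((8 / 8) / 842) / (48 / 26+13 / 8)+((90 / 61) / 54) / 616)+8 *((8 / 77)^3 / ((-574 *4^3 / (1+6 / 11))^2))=182350076318803328161493 / 25309975364517484918200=7.20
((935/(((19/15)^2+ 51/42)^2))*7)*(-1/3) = -21647587500/78836641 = -274.59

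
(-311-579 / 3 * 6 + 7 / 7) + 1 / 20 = -29359 / 20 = -1467.95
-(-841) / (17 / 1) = 841 / 17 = 49.47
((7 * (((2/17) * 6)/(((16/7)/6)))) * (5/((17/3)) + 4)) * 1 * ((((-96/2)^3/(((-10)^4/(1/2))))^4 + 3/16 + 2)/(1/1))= 83742623434742818833/1411132812500000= 59344.25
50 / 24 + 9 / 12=17 / 6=2.83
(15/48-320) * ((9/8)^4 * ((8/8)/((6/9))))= -100678545/131072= -768.12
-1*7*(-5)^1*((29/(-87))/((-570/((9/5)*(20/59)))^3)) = 504/35217364025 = 0.00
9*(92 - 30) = 558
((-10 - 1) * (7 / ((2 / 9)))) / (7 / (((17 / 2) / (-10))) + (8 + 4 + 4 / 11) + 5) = -37.96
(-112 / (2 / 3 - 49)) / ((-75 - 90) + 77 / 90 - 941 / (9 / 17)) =-6048 / 5067547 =-0.00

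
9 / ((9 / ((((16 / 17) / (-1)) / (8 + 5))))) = -16 / 221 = -0.07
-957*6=-5742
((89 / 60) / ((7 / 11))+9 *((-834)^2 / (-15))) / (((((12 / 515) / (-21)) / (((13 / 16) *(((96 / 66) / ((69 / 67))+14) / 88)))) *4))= 1372753041899863 / 102592512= 13380635.83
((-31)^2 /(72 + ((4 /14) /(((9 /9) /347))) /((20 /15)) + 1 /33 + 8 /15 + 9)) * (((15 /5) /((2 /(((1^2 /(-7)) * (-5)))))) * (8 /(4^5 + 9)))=6342600 /124020947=0.05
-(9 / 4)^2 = -81 / 16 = -5.06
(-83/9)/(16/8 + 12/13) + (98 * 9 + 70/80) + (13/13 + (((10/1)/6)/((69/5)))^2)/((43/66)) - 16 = 80776827185/93353688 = 865.28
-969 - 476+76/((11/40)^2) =-53245/121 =-440.04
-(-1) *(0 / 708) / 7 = 0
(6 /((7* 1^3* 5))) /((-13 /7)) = -6 /65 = -0.09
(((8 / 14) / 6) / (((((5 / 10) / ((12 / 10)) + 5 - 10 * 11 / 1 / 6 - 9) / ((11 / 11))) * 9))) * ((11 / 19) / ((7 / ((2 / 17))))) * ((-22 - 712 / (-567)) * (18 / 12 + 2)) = 1035056 / 3034463229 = 0.00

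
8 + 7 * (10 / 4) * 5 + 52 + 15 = 325 / 2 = 162.50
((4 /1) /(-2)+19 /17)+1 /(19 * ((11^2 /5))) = -34400 /39083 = -0.88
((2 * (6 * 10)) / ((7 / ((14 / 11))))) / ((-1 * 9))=-80 / 33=-2.42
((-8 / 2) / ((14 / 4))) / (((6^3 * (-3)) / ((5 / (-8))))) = -5 / 4536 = -0.00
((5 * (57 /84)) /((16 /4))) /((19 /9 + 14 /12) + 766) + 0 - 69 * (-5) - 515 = -131822585 /775432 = -170.00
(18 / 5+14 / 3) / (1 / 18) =744 / 5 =148.80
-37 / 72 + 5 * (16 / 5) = 1115 / 72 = 15.49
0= 0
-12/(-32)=3/8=0.38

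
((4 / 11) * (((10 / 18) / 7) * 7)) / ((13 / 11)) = 0.17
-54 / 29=-1.86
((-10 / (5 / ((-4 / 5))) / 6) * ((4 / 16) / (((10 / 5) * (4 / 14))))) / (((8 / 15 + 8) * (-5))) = -0.00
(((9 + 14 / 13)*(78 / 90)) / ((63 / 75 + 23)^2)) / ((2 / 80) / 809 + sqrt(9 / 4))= 0.01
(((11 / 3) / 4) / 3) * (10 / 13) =55 / 234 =0.24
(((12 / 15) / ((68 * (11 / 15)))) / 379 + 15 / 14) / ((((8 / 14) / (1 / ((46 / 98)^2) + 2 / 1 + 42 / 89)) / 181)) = 63514450527993 / 26694173704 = 2379.34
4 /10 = 2 /5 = 0.40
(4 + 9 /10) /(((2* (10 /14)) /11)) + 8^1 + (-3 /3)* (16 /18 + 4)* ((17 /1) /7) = 213299 /6300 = 33.86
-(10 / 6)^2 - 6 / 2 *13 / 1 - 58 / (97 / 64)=-69880 / 873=-80.05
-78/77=-1.01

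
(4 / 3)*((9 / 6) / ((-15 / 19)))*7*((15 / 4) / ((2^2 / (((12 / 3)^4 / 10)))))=-2128 / 5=-425.60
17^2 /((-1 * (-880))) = 289 /880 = 0.33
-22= -22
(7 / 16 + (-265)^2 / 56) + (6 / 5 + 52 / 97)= 1256.19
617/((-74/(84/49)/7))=-3702/37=-100.05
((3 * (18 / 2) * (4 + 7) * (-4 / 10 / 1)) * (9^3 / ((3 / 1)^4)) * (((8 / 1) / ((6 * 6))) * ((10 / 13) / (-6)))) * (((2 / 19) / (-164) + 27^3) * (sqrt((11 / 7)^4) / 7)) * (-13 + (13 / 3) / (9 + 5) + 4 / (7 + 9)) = -6734738406495 / 2559466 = -2631306.06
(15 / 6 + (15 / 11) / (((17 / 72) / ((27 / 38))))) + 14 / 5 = 334109 / 35530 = 9.40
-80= -80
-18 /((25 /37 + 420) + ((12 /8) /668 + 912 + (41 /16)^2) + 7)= -9490944 /709840529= -0.01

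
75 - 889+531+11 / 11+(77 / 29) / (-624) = -5103149 / 18096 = -282.00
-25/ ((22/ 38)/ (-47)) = 22325/ 11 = 2029.55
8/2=4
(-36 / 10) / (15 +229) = -9 / 610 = -0.01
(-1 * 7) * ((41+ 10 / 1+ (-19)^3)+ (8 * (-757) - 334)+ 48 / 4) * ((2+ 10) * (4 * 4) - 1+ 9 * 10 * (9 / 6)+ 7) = 30736566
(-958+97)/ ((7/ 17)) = -2091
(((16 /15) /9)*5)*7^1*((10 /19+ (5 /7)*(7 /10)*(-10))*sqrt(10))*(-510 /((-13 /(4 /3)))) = -6473600*sqrt(10) /6669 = -3069.62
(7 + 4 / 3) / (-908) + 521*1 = 1419179 / 2724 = 520.99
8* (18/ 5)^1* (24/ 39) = 1152/ 65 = 17.72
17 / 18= 0.94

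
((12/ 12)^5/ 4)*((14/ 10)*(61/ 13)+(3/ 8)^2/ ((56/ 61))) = 1566053/ 931840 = 1.68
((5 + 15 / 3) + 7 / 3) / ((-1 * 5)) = -37 / 15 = -2.47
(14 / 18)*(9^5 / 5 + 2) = 413413 / 45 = 9186.96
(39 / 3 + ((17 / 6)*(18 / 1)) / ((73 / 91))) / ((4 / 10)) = 13975 / 73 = 191.44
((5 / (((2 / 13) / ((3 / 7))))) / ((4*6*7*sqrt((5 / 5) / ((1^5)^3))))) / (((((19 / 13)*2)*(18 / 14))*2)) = 845 / 76608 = 0.01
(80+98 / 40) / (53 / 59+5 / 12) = 291873 / 4655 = 62.70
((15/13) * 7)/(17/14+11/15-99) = -22050/264953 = -0.08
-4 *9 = -36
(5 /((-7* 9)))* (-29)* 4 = 580 /63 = 9.21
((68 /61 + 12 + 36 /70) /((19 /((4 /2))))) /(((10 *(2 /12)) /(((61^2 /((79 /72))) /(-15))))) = -255596832 /1313375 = -194.61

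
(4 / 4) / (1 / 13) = 13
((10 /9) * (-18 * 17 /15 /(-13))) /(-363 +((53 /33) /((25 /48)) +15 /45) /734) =-13725800 /2857553803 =-0.00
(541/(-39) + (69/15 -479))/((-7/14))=190426/195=976.54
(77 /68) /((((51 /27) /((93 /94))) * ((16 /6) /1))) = 193347 /869312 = 0.22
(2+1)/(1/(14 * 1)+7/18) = 189/29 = 6.52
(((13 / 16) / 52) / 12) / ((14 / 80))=0.01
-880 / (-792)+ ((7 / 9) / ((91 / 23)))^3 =1791737 / 1601613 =1.12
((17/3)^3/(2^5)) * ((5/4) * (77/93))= 1891505/321408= 5.89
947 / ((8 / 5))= 4735 / 8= 591.88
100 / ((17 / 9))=900 / 17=52.94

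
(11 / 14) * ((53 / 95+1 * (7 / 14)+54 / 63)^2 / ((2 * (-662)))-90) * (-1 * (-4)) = -2318674723299 / 8197082600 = -282.87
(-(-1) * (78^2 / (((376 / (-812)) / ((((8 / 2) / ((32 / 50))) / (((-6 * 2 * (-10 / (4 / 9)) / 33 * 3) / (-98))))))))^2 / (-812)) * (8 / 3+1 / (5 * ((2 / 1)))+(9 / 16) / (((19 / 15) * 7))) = -108688752938831065 / 290103552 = -374655022.97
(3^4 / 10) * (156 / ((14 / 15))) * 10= 13538.57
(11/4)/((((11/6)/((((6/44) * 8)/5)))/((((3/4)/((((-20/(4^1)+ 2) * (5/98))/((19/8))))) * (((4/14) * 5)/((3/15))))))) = -27.20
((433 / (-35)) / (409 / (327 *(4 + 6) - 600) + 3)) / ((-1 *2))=115611 / 58933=1.96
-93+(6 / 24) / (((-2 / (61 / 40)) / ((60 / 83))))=-123687 / 1328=-93.14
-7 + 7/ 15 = -98/ 15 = -6.53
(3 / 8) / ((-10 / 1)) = -3 / 80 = -0.04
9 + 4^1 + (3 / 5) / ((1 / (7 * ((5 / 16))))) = 229 / 16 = 14.31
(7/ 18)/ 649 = 7/ 11682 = 0.00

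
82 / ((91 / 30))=2460 / 91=27.03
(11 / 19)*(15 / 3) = 55 / 19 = 2.89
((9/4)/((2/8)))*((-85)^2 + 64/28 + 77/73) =33243138/511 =65055.06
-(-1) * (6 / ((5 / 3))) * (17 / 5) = 306 / 25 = 12.24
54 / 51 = 18 / 17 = 1.06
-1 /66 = -0.02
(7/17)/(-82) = -7/1394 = -0.01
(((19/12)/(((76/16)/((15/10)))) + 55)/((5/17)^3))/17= 32079/250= 128.32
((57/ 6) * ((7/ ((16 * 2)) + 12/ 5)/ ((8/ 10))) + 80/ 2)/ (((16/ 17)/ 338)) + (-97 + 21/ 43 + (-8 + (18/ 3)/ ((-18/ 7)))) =6717372433/ 264192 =25426.10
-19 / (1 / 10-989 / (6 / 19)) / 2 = 285 / 93952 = 0.00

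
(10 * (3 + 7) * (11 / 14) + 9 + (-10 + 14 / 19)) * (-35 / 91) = -52075 / 1729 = -30.12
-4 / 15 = -0.27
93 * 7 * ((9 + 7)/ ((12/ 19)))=16492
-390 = -390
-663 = -663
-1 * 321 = -321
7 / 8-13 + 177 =1319 / 8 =164.88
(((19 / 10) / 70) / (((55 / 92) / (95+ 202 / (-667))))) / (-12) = -1200097 / 3349500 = -0.36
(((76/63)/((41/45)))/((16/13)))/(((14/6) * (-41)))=-3705/329476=-0.01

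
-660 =-660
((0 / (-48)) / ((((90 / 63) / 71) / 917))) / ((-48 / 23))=0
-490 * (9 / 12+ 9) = -9555 / 2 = -4777.50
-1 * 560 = -560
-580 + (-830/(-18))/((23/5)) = -117985/207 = -569.98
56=56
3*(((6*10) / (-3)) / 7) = -60 / 7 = -8.57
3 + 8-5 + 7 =13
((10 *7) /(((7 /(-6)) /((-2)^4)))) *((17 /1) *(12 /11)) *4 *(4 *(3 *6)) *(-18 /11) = 1015234560 /121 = 8390368.26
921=921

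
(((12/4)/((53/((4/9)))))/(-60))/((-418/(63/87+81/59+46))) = 41147/852873615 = 0.00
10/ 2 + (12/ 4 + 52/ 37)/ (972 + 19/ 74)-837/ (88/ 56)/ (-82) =746312495/ 64896194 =11.50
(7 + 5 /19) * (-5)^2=3450 /19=181.58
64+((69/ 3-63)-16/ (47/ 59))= 184/ 47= 3.91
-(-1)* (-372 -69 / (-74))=-27459 / 74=-371.07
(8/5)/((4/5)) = 2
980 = 980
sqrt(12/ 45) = 2 * sqrt(15)/ 15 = 0.52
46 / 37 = 1.24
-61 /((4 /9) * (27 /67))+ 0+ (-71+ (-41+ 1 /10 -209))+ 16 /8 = -39569 /60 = -659.48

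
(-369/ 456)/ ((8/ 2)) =-123/ 608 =-0.20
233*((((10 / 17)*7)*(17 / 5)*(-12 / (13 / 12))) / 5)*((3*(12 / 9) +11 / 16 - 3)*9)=-7133994 / 65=-109753.75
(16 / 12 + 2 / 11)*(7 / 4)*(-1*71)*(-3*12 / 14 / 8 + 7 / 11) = -172175 / 2904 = -59.29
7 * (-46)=-322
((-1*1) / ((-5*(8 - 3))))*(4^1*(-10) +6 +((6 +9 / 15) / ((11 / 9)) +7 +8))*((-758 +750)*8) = 4352 / 125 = 34.82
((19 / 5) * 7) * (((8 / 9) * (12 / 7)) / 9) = 608 / 135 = 4.50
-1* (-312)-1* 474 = -162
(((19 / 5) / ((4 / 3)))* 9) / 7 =513 / 140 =3.66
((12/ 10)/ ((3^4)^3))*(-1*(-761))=1522/ 885735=0.00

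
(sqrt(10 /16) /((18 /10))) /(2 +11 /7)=7*sqrt(10) /180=0.12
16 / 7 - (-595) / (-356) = 1531 / 2492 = 0.61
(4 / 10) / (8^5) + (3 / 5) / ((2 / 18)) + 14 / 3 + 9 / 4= 3026947 / 245760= 12.32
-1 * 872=-872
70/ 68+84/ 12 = 273/ 34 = 8.03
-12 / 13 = -0.92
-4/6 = -0.67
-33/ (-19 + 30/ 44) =726/ 403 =1.80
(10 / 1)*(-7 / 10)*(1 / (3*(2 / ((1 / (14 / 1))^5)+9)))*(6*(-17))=238 / 1075657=0.00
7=7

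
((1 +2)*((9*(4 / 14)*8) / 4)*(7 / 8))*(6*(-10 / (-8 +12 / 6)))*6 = 810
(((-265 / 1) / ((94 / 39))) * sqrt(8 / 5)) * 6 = -12402 * sqrt(10) / 47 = -834.44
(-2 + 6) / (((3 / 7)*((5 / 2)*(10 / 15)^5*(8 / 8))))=567 / 20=28.35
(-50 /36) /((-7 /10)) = 125 /63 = 1.98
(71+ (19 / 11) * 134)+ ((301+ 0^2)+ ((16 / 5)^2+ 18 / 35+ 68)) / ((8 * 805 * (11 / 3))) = 3749728371 / 12397000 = 302.47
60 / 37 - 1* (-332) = 12344 / 37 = 333.62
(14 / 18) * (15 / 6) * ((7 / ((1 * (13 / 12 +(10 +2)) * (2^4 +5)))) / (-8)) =-35 / 5652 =-0.01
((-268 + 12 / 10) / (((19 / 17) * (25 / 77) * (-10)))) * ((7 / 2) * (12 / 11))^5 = 10373355157536 / 173861875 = 59664.35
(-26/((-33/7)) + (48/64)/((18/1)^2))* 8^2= 353.12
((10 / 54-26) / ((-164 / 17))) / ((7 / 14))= 289 / 54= 5.35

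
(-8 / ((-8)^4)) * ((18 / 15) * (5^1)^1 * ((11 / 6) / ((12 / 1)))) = -11 / 6144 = -0.00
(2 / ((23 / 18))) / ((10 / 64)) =1152 / 115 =10.02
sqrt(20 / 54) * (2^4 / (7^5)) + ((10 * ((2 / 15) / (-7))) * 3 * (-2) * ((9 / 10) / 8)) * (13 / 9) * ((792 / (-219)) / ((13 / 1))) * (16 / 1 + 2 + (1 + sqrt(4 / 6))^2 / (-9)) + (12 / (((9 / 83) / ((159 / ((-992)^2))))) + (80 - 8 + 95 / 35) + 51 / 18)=16 * sqrt(30) / 151263 + 88 * sqrt(6) / 22995 + 61941721243 / 808162560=76.66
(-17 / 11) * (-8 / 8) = 17 / 11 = 1.55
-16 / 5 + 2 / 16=-123 / 40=-3.08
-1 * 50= -50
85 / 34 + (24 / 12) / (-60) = 37 / 15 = 2.47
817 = 817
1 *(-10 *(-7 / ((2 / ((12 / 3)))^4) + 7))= 1050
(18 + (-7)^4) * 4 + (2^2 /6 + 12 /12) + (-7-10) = 28982 /3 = 9660.67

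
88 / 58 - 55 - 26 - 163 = -7032 / 29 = -242.48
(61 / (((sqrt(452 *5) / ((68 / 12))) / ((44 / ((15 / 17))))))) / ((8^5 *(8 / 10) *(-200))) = -193919 *sqrt(565) / 66650112000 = -0.00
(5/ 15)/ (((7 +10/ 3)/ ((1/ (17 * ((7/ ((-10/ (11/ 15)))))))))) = -0.00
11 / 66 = 1 / 6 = 0.17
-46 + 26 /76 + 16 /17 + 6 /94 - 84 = -3906159 /30362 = -128.65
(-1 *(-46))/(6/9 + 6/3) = 69/4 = 17.25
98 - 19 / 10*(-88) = 1326 / 5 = 265.20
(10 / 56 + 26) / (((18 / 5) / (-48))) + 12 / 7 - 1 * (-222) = -376 / 3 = -125.33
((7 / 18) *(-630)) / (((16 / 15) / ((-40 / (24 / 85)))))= 520625 / 16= 32539.06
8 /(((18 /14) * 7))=8 /9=0.89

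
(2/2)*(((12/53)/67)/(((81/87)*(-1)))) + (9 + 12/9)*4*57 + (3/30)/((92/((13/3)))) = 69271803449/29402280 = 2356.00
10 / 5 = 2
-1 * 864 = -864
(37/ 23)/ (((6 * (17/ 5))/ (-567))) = -34965/ 782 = -44.71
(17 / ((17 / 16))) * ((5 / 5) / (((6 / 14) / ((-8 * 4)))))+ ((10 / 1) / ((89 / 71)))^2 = -26876564 / 23763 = -1131.03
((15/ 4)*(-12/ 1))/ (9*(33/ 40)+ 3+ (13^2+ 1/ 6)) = -5400/ 21551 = -0.25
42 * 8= 336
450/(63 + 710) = 450/773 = 0.58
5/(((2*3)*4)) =5/24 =0.21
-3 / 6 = -1 / 2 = -0.50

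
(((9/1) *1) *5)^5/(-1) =-184528125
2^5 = 32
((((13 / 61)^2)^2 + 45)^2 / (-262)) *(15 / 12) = -485303625288821045 / 50227316005287622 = -9.66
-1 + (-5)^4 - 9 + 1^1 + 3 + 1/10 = 6191/10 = 619.10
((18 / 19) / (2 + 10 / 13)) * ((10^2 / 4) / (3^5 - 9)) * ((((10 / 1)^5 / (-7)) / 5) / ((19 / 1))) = -125000 / 22743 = -5.50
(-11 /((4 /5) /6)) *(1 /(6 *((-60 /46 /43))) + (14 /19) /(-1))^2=-4995745931 /1559520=-3203.39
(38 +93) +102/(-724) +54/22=530855/3982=133.31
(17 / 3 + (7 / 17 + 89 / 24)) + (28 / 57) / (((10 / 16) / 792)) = 8168941 / 12920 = 632.27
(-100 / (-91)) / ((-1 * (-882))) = 50 / 40131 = 0.00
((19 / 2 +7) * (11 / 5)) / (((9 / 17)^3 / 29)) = 7094.53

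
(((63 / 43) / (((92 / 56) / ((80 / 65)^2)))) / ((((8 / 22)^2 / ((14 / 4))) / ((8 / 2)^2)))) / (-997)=-95622912 / 166639577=-0.57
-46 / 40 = -23 / 20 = -1.15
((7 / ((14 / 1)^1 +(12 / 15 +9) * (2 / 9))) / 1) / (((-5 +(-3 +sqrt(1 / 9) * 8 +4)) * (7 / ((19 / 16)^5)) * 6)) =-111424455 / 6106906624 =-0.02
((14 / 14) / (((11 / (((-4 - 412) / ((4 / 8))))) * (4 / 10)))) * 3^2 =-18720 / 11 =-1701.82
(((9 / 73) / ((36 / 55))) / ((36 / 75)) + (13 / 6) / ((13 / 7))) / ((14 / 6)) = 5463 / 8176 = 0.67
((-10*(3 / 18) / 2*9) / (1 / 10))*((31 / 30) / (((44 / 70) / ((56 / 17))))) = -75950 / 187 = -406.15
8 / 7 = 1.14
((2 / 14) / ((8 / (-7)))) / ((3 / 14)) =-7 / 12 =-0.58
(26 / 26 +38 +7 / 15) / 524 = 0.08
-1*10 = -10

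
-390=-390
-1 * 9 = -9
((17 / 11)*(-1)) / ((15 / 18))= -102 / 55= -1.85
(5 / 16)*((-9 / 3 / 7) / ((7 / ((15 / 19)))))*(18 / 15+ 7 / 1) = -0.12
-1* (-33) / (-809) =-33 / 809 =-0.04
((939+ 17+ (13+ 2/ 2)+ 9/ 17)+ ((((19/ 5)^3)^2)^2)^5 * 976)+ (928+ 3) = 881281789722811803712067778733938065441103783732177988516706166909700564475565942/ 14745149545802860302501358091831207275390625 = 59767572175872889231872130000000000000.00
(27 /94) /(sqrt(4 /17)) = 27 * sqrt(17) /188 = 0.59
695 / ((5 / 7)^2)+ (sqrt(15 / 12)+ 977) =sqrt(5) / 2+ 11696 / 5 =2340.32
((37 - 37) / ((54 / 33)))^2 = 0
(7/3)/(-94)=-7/282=-0.02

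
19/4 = 4.75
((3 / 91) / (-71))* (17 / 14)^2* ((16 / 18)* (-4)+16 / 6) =578 / 949767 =0.00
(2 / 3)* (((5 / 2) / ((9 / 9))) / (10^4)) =1 / 6000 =0.00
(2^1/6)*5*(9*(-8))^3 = -622080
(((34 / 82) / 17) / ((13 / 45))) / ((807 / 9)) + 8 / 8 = 143512 / 143377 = 1.00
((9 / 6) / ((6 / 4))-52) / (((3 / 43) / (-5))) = 3655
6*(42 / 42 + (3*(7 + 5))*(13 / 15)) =966 / 5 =193.20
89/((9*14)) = 89/126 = 0.71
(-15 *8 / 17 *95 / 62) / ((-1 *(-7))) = -5700 / 3689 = -1.55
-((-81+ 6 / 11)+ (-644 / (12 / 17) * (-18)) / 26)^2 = -303778.27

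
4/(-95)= -4/95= -0.04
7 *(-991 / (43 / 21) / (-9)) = 48559 / 129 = 376.43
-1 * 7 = -7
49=49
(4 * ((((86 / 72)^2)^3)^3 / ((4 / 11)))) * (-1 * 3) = -2778592669308478668930028873139 / 3438141599496845182057316352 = -808.17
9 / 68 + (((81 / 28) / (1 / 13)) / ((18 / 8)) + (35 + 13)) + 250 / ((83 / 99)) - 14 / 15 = 214591303 / 592620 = 362.11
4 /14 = 2 /7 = 0.29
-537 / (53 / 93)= -49941 / 53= -942.28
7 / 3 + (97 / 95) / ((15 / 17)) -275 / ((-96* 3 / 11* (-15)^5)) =3.49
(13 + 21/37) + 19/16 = 8735/592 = 14.76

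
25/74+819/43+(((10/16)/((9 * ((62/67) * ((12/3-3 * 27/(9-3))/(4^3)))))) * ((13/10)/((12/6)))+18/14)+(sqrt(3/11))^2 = 26774084989/1298819214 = 20.61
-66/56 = -33/28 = -1.18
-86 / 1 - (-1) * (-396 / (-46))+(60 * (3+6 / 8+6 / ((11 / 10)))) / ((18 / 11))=11965 / 46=260.11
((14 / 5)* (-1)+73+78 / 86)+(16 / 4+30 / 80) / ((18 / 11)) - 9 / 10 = 2256383 / 30960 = 72.88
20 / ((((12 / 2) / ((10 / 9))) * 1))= 100 / 27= 3.70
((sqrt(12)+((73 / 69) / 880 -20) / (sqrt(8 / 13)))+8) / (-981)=-8 / 981 -2 * sqrt(3) / 981+1214327 * sqrt(26) / 238265280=0.01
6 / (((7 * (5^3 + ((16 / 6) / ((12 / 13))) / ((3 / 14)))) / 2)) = 324 / 26173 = 0.01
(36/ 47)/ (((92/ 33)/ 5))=1485/ 1081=1.37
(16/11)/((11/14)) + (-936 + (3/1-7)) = -938.15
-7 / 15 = -0.47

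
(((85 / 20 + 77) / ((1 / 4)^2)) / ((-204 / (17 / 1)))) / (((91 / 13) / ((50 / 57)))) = -16250 / 1197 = -13.58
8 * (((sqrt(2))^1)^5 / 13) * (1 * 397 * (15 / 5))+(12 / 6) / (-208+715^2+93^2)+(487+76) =4709.04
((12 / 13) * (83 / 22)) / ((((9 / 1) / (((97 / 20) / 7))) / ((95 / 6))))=152969 / 36036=4.24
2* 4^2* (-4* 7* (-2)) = 1792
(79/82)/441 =79/36162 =0.00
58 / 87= 2 / 3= 0.67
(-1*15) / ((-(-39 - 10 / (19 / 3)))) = -95 / 257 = -0.37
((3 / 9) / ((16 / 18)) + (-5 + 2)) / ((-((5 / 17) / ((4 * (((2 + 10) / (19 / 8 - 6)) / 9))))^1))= -1904 / 145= -13.13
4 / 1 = 4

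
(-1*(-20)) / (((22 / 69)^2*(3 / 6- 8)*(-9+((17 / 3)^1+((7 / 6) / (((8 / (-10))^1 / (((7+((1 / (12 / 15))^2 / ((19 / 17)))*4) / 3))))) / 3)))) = 17368128 / 3558005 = 4.88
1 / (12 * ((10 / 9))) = 3 / 40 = 0.08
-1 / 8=-0.12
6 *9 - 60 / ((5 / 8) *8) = 42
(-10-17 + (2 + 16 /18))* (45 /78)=-1085 /78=-13.91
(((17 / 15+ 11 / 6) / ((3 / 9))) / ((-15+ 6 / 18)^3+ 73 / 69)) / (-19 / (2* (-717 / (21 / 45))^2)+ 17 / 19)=-4858654624911 / 1540522321611115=-0.00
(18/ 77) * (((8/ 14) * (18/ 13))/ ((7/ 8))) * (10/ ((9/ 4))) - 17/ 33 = 62437/ 147147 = 0.42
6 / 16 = 3 / 8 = 0.38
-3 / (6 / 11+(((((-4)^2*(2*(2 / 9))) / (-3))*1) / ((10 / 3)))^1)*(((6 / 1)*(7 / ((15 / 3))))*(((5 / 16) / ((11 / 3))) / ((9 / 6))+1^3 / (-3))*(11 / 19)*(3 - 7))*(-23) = -3490641 / 1558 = -2240.46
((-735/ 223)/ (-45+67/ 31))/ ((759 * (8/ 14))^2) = 372155/ 909882302208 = 0.00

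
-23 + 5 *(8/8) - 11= -29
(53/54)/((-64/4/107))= -5671/864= -6.56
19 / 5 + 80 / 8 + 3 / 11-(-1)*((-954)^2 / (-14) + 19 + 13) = -25010452 / 385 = -64962.21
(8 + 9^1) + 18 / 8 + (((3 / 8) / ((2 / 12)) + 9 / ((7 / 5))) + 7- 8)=377 / 14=26.93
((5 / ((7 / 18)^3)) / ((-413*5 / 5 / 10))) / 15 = -19440 / 141659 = -0.14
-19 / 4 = -4.75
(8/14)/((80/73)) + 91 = 12813/140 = 91.52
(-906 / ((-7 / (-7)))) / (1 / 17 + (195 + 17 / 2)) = -10268 / 2307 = -4.45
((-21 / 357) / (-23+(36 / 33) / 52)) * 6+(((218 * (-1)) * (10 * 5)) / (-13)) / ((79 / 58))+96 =20412191935 / 28685137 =711.59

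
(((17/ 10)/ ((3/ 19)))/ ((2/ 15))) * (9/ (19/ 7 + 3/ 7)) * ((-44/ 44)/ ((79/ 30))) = -305235/ 3476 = -87.81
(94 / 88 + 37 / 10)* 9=42.91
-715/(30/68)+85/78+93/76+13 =-1586089/988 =-1605.35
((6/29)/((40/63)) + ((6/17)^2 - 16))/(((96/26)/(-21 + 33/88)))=372717917/4291072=86.86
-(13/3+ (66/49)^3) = -2391925/352947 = -6.78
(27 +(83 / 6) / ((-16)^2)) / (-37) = -41555 / 56832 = -0.73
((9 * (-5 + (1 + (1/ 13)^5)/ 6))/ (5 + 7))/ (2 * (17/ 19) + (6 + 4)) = -25572803/ 83169632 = -0.31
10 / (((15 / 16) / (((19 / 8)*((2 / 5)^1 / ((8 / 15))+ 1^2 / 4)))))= 76 / 3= 25.33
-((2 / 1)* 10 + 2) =-22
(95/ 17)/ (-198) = -95/ 3366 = -0.03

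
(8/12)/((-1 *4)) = -1/6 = -0.17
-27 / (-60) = 9 / 20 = 0.45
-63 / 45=-7 / 5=-1.40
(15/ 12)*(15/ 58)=75/ 232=0.32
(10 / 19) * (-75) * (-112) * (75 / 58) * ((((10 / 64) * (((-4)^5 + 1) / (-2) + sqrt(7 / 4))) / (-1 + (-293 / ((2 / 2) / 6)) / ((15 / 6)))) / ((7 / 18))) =-6473671875 / 3880142- 6328125 * sqrt(7) / 3880142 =-1672.73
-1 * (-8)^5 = 32768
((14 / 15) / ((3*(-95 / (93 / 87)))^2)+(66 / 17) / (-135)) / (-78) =250356466 / 679345187625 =0.00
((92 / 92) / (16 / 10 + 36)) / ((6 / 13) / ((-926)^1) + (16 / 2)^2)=30095 / 72420044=0.00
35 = 35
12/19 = 0.63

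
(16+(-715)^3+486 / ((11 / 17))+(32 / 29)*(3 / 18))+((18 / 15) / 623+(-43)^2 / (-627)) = -6901119572368174 / 18880015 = -365525110.67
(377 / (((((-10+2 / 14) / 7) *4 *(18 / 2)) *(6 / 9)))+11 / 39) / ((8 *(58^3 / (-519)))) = 40495321 / 11200989696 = 0.00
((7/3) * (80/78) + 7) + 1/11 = 12206/1287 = 9.48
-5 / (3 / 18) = -30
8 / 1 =8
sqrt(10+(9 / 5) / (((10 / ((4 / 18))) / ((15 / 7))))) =sqrt(12355) / 35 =3.18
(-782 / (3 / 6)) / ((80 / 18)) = -3519 / 10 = -351.90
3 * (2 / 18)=1 / 3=0.33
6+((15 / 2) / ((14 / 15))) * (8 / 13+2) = 4917 / 182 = 27.02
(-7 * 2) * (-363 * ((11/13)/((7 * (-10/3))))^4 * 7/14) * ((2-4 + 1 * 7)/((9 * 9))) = 0.00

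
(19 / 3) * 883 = 16777 / 3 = 5592.33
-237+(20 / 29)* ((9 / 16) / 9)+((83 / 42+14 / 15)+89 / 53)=-150002921 / 645540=-232.37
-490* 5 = -2450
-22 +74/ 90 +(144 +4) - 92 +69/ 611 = 960542/ 27495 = 34.94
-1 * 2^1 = -2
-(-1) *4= 4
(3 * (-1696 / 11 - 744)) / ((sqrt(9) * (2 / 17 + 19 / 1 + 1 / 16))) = -2687360 / 57387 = -46.83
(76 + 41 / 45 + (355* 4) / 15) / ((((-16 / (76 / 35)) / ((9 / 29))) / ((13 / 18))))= -5.22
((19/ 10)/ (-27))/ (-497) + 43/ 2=1442552/ 67095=21.50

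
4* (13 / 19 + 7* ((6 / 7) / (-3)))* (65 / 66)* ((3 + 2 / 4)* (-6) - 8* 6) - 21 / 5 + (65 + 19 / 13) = 5704573 / 13585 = 419.92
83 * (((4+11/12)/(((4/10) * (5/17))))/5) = 83249/120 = 693.74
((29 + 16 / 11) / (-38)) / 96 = -335 / 40128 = -0.01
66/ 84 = 0.79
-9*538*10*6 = -290520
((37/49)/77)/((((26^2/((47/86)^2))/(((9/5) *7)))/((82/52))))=30159477/350328698720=0.00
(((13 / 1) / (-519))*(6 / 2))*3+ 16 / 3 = 2651 / 519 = 5.11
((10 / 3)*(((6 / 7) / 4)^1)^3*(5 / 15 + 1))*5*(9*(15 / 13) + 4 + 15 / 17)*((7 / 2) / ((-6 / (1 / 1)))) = -6025 / 3094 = -1.95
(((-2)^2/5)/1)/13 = 4/65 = 0.06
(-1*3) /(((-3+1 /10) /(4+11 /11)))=150 /29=5.17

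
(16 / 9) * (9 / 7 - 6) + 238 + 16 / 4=4906 / 21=233.62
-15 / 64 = -0.23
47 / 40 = 1.18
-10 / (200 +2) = -5 / 101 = -0.05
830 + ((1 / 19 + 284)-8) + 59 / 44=925781 / 836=1107.39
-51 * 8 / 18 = -68 / 3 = -22.67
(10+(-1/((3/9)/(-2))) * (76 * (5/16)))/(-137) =-305/274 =-1.11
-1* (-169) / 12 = 169 / 12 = 14.08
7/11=0.64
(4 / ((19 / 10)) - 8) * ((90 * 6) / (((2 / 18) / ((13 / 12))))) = -589680 / 19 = -31035.79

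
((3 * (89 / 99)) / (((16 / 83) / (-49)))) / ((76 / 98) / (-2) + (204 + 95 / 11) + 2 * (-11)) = -3.60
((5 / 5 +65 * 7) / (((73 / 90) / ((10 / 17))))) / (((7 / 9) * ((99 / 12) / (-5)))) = -24624000 / 95557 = -257.69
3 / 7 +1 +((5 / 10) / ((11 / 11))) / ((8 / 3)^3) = 10429 / 7168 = 1.45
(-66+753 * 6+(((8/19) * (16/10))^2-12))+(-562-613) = 29470721/9025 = 3265.45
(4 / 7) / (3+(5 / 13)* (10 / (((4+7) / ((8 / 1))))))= 572 / 5803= 0.10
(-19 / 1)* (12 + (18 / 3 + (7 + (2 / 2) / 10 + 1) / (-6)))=-6327 / 20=-316.35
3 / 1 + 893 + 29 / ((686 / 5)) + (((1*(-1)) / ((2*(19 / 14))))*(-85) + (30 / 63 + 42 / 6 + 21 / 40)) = 731620591 / 782040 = 935.53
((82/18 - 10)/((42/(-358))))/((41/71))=80.36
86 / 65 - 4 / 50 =404 / 325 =1.24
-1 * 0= 0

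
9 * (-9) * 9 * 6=-4374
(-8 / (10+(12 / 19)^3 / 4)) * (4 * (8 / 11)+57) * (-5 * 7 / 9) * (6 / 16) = 158202835 / 2277726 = 69.46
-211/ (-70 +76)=-211/ 6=-35.17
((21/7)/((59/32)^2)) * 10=30720/3481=8.83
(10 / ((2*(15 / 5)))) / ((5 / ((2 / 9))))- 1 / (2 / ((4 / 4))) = -23 / 54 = -0.43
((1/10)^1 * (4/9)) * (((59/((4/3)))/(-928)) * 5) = -59/5568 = -0.01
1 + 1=2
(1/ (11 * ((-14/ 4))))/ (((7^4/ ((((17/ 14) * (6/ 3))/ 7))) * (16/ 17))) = -289/ 72471784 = -0.00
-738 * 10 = -7380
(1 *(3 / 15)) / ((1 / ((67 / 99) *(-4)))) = -268 / 495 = -0.54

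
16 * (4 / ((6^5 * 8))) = 1 / 972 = 0.00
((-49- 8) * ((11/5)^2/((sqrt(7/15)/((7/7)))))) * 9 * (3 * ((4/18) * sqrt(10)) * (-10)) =82764 * sqrt(42)/7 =76624.57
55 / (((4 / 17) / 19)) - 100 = 17365 / 4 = 4341.25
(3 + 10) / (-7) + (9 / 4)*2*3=163 / 14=11.64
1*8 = 8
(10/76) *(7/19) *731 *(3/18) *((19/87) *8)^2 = 409360/22707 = 18.03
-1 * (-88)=88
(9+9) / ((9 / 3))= 6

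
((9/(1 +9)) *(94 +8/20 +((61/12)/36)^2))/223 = 88105133/231206400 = 0.38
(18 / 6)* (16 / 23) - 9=-159 / 23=-6.91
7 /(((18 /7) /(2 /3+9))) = 1421 /54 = 26.31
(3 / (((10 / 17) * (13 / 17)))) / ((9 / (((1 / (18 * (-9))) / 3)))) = -289 / 189540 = -0.00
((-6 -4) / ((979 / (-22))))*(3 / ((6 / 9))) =90 / 89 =1.01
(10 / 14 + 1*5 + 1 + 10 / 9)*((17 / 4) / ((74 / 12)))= 8381 / 1554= 5.39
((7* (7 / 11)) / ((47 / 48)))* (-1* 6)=-14112 / 517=-27.30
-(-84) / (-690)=-14 / 115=-0.12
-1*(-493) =493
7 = 7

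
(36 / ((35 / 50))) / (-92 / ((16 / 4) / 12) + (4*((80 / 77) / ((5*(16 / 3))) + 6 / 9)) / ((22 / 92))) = -32670 / 167831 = -0.19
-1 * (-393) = 393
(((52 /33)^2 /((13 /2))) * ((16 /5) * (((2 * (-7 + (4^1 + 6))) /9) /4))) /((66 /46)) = 76544 /539055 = 0.14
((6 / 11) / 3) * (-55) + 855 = 845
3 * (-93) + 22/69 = -19229/69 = -278.68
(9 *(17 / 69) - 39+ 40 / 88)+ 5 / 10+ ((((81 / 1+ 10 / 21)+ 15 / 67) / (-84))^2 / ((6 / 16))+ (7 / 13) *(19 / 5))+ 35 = 322231636933781 / 86141397372030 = 3.74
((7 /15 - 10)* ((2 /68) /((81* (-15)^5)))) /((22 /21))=91 /20913187500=0.00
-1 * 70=-70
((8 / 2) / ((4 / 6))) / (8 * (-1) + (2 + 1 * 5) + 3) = 3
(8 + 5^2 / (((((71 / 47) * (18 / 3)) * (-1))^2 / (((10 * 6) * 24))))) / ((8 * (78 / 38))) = 1780718 / 65533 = 27.17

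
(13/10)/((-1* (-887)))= 13/8870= 0.00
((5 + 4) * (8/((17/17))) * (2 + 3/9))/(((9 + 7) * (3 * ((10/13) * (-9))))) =-91/180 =-0.51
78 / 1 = 78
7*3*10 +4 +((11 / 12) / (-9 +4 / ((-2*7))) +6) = 171523 / 780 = 219.90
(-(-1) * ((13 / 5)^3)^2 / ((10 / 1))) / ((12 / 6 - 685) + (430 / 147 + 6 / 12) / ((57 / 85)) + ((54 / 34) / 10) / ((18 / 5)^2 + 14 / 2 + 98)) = -35571415092759 / 780586231718750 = -0.05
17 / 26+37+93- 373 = -6301 / 26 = -242.35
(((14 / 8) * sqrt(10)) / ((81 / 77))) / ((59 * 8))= 0.01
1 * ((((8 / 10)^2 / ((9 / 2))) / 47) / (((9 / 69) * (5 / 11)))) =8096 / 158625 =0.05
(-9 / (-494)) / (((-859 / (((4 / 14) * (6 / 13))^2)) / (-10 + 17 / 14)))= 39852 / 12299032291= 0.00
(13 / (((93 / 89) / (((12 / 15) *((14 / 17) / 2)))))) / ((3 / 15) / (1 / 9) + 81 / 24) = 259168 / 327267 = 0.79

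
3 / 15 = 1 / 5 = 0.20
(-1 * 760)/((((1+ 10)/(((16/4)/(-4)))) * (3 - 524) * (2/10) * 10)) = -380/5731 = -0.07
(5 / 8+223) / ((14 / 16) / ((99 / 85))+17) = 177111 / 14059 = 12.60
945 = 945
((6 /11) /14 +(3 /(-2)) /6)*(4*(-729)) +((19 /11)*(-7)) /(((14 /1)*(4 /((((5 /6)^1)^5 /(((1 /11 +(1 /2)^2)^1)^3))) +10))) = 32773863865 /53264288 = 615.31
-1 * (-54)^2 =-2916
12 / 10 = 6 / 5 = 1.20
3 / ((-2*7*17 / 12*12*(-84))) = 1 / 6664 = 0.00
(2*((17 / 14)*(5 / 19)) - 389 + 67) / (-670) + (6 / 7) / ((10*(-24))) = 169691 / 356440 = 0.48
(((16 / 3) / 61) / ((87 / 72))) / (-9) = -128 / 15921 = -0.01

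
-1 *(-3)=3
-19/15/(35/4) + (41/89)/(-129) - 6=-12353077/2009175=-6.15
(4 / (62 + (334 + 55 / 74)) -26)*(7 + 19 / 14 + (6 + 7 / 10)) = -23654178 / 60445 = -391.33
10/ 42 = 5/ 21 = 0.24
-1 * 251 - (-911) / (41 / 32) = 18861 / 41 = 460.02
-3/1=-3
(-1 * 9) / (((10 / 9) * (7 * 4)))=-81 / 280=-0.29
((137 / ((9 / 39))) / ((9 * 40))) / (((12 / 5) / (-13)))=-23153 / 2592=-8.93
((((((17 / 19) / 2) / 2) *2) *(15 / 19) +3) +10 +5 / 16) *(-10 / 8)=-394665 / 23104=-17.08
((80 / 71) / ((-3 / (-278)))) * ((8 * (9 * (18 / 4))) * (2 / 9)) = 533760 / 71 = 7517.75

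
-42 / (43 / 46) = -1932 / 43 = -44.93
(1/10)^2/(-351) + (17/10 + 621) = 21856769/35100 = 622.70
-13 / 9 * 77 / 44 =-91 / 36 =-2.53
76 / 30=38 / 15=2.53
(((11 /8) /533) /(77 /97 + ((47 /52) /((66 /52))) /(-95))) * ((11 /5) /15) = 2453033 /5097942460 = 0.00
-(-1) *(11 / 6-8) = -37 / 6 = -6.17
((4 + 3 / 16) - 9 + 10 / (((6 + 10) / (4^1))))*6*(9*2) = -999 / 4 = -249.75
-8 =-8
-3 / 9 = -1 / 3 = -0.33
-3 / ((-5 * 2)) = 3 / 10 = 0.30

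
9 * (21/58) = 189/58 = 3.26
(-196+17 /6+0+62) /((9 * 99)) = -787 /5346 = -0.15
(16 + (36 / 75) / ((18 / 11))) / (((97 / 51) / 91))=1890434 / 2425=779.56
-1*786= -786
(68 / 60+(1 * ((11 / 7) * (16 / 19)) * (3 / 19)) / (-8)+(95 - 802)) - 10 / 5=-26832676 / 37905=-707.89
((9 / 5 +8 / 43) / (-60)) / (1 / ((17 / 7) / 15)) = -1037 / 193500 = -0.01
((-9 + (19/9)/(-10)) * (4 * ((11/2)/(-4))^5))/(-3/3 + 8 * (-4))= -5.49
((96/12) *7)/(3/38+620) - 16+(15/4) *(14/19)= -11771325/895394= -13.15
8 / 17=0.47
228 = 228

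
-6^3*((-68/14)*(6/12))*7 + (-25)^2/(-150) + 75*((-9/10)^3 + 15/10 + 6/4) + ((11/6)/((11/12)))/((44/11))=460639/120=3838.66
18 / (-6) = -3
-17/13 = -1.31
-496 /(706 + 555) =-0.39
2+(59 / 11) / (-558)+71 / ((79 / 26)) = 12295891 / 484902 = 25.36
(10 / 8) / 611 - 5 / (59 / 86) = -1050625 / 144196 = -7.29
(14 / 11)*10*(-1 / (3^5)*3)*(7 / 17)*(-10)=9800 / 15147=0.65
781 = 781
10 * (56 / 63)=80 / 9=8.89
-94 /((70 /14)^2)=-94 /25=-3.76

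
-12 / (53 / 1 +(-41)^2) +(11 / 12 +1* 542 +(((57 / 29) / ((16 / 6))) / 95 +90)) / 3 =636523873 / 3017160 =210.97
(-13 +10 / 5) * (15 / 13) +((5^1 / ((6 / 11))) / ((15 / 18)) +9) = 95 / 13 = 7.31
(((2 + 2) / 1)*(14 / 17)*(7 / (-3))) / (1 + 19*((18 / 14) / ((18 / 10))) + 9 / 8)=-21952 / 44829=-0.49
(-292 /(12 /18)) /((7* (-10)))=219 /35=6.26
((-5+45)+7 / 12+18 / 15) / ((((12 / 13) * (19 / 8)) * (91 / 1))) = 2507 / 11970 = 0.21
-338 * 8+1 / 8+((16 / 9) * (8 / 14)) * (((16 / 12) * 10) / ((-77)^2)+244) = -22017172795 / 8964648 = -2456.00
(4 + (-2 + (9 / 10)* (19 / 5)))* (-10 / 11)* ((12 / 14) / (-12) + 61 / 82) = -52303 / 15785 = -3.31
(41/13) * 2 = 82/13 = 6.31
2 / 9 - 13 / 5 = -107 / 45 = -2.38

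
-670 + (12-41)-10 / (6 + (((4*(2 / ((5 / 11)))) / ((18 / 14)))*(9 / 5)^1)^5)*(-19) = -30999237738954562 / 44347980925163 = -699.00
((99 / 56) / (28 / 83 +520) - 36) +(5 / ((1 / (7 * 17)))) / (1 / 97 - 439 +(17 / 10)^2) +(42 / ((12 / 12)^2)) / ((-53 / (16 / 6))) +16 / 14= -113576161175987 / 2963012014816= -38.33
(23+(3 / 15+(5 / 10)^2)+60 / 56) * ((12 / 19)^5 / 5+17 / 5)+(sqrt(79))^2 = 56458025739 / 346653860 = 162.87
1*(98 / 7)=14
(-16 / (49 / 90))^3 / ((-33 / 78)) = 59990.14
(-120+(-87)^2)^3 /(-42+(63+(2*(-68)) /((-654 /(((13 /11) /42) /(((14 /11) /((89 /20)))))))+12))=397364445708031620 /31745209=12517304444.52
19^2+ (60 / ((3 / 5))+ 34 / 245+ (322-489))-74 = 53934 / 245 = 220.14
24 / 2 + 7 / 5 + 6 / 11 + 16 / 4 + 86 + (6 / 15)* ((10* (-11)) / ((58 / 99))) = 46003 / 1595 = 28.84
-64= -64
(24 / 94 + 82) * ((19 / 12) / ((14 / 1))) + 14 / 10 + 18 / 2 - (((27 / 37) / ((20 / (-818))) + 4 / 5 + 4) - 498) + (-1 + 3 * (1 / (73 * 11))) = 541.75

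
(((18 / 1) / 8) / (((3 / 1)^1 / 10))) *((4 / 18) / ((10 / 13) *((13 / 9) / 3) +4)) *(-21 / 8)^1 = -945 / 944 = -1.00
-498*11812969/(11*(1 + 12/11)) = -5882858562/23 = -255776459.22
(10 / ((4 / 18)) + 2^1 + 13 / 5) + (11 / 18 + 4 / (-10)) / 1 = 49.81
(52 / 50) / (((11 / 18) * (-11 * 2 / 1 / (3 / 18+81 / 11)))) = -19383 / 33275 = -0.58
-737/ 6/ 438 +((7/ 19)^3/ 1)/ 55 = -277128161/ 991399860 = -0.28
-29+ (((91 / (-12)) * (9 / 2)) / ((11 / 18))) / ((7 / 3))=-2329 / 44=-52.93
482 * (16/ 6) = 3856/ 3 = 1285.33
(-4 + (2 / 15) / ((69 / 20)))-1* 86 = -18622 / 207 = -89.96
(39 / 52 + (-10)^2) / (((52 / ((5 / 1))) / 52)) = 2015 / 4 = 503.75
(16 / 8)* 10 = 20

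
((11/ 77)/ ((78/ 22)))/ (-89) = -11/ 24297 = -0.00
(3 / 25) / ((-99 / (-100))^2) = 400 / 3267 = 0.12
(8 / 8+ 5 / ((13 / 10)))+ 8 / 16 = 139 / 26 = 5.35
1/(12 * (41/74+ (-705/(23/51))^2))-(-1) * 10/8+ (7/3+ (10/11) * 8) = 137087102165993/12627702323148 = 10.86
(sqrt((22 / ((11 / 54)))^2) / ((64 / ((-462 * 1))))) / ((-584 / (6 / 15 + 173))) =5407479 / 23360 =231.48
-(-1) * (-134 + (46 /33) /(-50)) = -134.03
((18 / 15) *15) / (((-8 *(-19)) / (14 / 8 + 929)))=33507 / 304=110.22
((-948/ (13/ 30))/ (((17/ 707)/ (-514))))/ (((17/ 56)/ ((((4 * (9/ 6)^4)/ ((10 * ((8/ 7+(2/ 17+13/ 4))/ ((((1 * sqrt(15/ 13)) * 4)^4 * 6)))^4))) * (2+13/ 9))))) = 10229850033999270267567113168014540800000000/ 225329653313830116183613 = 45399484193727244892.95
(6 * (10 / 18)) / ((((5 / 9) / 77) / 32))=14784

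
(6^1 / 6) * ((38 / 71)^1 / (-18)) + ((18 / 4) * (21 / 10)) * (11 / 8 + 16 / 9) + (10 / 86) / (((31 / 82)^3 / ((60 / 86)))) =176079070784807 / 5631743072160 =31.27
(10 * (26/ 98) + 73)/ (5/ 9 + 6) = 33363/ 2891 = 11.54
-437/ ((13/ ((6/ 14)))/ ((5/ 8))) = -6555/ 728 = -9.00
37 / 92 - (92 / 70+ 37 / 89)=-380533 / 286580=-1.33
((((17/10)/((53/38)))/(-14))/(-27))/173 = 323/17329410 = 0.00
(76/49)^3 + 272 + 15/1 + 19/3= 104848048/352947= 297.06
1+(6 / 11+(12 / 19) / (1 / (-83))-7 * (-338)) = 483861 / 209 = 2315.12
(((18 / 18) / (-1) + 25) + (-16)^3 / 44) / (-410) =76 / 451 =0.17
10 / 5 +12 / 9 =10 / 3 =3.33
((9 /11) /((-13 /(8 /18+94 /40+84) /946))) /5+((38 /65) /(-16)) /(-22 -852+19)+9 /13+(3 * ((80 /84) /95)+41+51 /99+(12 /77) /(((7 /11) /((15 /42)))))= -1662708138061 /1677475800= -991.20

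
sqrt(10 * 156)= 2 * sqrt(390)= 39.50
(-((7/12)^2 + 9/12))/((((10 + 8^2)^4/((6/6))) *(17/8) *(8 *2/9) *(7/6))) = -471/57094440704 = -0.00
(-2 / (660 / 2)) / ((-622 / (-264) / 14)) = -56 / 1555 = -0.04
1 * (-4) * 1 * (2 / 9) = -0.89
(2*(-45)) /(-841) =90 /841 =0.11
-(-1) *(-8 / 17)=-8 / 17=-0.47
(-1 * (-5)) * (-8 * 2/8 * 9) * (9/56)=-405/28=-14.46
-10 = -10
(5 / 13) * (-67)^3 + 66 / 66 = -1503802 / 13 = -115677.08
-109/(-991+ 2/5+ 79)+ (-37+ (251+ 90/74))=36315519/168646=215.34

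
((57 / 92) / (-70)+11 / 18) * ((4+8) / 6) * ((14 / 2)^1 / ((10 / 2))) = 34907 / 20700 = 1.69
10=10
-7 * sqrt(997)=-221.03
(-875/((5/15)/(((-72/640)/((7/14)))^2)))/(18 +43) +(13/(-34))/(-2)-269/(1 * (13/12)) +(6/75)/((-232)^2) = -4540360602163/18140033600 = -250.30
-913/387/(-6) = 913/2322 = 0.39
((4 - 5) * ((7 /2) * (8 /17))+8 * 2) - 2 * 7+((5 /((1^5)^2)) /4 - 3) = -95 /68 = -1.40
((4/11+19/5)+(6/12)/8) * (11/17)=3719/1360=2.73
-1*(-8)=8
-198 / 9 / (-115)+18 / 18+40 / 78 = 7643 / 4485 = 1.70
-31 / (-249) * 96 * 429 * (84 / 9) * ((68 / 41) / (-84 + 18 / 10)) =-1350469120 / 1398633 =-965.56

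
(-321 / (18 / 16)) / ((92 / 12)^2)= -2568 / 529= -4.85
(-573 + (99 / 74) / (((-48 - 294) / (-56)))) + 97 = -475.78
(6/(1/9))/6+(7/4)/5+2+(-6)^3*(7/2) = -14893/20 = -744.65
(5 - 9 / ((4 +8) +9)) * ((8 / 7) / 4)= 1.31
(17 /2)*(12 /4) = 51 /2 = 25.50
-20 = -20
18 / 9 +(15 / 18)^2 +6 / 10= 593 / 180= 3.29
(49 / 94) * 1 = 49 / 94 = 0.52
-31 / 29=-1.07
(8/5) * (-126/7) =-144/5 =-28.80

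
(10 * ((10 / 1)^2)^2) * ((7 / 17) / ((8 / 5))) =437500 / 17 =25735.29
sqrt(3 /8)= sqrt(6) /4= 0.61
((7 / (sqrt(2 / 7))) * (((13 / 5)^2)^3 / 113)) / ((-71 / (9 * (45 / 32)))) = -2736800703 * sqrt(14) / 1604600000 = -6.38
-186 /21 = -62 /7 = -8.86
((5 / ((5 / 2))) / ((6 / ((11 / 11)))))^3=0.04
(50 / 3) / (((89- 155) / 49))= -1225 / 99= -12.37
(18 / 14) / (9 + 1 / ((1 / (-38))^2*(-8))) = -18 / 2401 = -0.01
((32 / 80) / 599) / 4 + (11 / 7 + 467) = 19647207 / 41930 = 468.57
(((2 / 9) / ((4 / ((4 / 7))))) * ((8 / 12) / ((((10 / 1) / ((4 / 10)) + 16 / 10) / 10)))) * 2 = 400 / 25137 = 0.02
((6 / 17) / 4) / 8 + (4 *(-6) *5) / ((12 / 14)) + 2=-37533 / 272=-137.99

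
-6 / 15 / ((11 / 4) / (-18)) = 144 / 55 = 2.62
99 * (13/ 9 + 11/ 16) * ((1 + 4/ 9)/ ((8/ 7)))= 307307/ 1152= 266.76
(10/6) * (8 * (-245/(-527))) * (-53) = -519400/1581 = -328.53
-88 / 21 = -4.19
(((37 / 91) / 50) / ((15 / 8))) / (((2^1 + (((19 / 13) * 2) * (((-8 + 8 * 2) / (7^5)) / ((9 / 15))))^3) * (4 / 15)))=114505079612169519 / 14081030148210640850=0.01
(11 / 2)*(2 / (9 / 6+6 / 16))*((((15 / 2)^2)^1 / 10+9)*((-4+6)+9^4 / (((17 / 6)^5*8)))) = 3954095574 / 7099285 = 556.97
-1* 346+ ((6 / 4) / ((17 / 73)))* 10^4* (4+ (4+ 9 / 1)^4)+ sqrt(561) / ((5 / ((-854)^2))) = 729316* sqrt(561) / 5+ 31278669118 / 17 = 1843376546.69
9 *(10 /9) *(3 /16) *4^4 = 480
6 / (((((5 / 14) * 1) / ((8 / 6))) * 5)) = 112 / 25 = 4.48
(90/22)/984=0.00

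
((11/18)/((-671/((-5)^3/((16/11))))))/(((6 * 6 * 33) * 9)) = 125/17076096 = 0.00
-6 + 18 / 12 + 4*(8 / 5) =1.90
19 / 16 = 1.19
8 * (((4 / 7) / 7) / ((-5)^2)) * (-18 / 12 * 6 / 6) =-0.04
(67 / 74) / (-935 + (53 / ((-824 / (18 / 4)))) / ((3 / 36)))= -13802 / 14306087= -0.00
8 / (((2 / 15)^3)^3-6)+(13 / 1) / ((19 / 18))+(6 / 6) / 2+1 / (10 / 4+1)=361021586998465 / 30677800713154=11.77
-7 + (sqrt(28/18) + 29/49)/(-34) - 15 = -36681/1666 - sqrt(14)/102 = -22.05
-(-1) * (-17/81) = -17/81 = -0.21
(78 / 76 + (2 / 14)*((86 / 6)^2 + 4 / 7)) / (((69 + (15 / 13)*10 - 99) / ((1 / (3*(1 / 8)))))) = -6635213 / 1508220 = -4.40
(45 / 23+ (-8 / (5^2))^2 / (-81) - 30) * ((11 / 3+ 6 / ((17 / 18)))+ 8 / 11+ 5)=-288470709898 / 653214375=-441.62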